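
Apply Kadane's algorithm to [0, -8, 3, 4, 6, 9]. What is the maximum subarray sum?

Using Kadane's algorithm on [0, -8, 3, 4, 6, 9]:

Scanning through the array:
Position 1 (value -8): max_ending_here = -8, max_so_far = 0
Position 2 (value 3): max_ending_here = 3, max_so_far = 3
Position 3 (value 4): max_ending_here = 7, max_so_far = 7
Position 4 (value 6): max_ending_here = 13, max_so_far = 13
Position 5 (value 9): max_ending_here = 22, max_so_far = 22

Maximum subarray: [3, 4, 6, 9]
Maximum sum: 22

The maximum subarray is [3, 4, 6, 9] with sum 22. This subarray runs from index 2 to index 5.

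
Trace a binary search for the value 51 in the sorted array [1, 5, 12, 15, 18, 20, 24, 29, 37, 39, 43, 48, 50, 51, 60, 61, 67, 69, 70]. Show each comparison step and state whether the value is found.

Binary search for 51 in [1, 5, 12, 15, 18, 20, 24, 29, 37, 39, 43, 48, 50, 51, 60, 61, 67, 69, 70]:

lo=0, hi=18, mid=9, arr[mid]=39 -> 39 < 51, search right half
lo=10, hi=18, mid=14, arr[mid]=60 -> 60 > 51, search left half
lo=10, hi=13, mid=11, arr[mid]=48 -> 48 < 51, search right half
lo=12, hi=13, mid=12, arr[mid]=50 -> 50 < 51, search right half
lo=13, hi=13, mid=13, arr[mid]=51 -> Found target at index 13!

Binary search finds 51 at index 13 after 5 comparisons. The search repeatedly halves the search space by comparing with the middle element.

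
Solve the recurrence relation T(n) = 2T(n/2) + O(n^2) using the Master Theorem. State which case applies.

Master Theorem for T(n) = 2T(n/2) + O(n^2):

a = 2, b = 2, c = 2
log_b(a) = log_2(2) = 1.0000

Case 3: c = 2 > log_2(2) = 1.0000
T(n) = O(n^2) = O(n^2)

For T(n) = 2T(n/2) + O(n^2): log_2(2) = 1.0000. This is Case 3 of the Master Theorem (c > log_b(a), work dominated by root), giving O(n^2).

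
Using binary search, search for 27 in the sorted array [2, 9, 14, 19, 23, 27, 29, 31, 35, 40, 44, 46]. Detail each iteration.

Binary search for 27 in [2, 9, 14, 19, 23, 27, 29, 31, 35, 40, 44, 46]:

lo=0, hi=11, mid=5, arr[mid]=27 -> Found target at index 5!

Binary search finds 27 at index 5 after 1 comparisons. The search repeatedly halves the search space by comparing with the middle element.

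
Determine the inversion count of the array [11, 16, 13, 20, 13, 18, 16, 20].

Finding inversions in [11, 16, 13, 20, 13, 18, 16, 20]:

(1, 2): arr[1]=16 > arr[2]=13
(1, 4): arr[1]=16 > arr[4]=13
(3, 4): arr[3]=20 > arr[4]=13
(3, 5): arr[3]=20 > arr[5]=18
(3, 6): arr[3]=20 > arr[6]=16
(5, 6): arr[5]=18 > arr[6]=16

Total inversions: 6

The array has 6 inversion(s): (1,2), (1,4), (3,4), (3,5), (3,6), (5,6). Each pair (i,j) satisfies i < j and arr[i] > arr[j].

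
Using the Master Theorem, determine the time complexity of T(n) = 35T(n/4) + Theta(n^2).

Master Theorem for T(n) = 35T(n/4) + O(n^2):

a = 35, b = 4, c = 2
log_b(a) = log_4(35) = 2.5646

Case 1: c = 2 < log_4(35) = 2.5646
T(n) = O(n^(log_4 35))

For T(n) = 35T(n/4) + O(n^2): log_4(35) = 2.5646. This is Case 1 of the Master Theorem (c < log_b(a), work dominated by leaves), giving O(n^(log_4 35)).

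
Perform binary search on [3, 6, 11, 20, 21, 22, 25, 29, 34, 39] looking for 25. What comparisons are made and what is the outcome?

Binary search for 25 in [3, 6, 11, 20, 21, 22, 25, 29, 34, 39]:

lo=0, hi=9, mid=4, arr[mid]=21 -> 21 < 25, search right half
lo=5, hi=9, mid=7, arr[mid]=29 -> 29 > 25, search left half
lo=5, hi=6, mid=5, arr[mid]=22 -> 22 < 25, search right half
lo=6, hi=6, mid=6, arr[mid]=25 -> Found target at index 6!

Binary search finds 25 at index 6 after 4 comparisons. The search repeatedly halves the search space by comparing with the middle element.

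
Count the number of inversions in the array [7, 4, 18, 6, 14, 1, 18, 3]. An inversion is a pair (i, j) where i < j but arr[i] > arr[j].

Finding inversions in [7, 4, 18, 6, 14, 1, 18, 3]:

(0, 1): arr[0]=7 > arr[1]=4
(0, 3): arr[0]=7 > arr[3]=6
(0, 5): arr[0]=7 > arr[5]=1
(0, 7): arr[0]=7 > arr[7]=3
(1, 5): arr[1]=4 > arr[5]=1
(1, 7): arr[1]=4 > arr[7]=3
(2, 3): arr[2]=18 > arr[3]=6
(2, 4): arr[2]=18 > arr[4]=14
(2, 5): arr[2]=18 > arr[5]=1
(2, 7): arr[2]=18 > arr[7]=3
(3, 5): arr[3]=6 > arr[5]=1
(3, 7): arr[3]=6 > arr[7]=3
(4, 5): arr[4]=14 > arr[5]=1
(4, 7): arr[4]=14 > arr[7]=3
(6, 7): arr[6]=18 > arr[7]=3

Total inversions: 15

The array has 15 inversion(s): (0,1), (0,3), (0,5), (0,7), (1,5), (1,7), (2,3), (2,4), (2,5), (2,7), (3,5), (3,7), (4,5), (4,7), (6,7). Each pair (i,j) satisfies i < j and arr[i] > arr[j].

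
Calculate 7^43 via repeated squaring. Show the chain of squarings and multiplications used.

Computing 7^43 by squaring (build up from 7^1; each line after the first costs one multiplication):

7^1 = 7
7^2 = (7^1)^2 = 7^2 = 49
7^4 = (7^2)^2 = 49^2 = 2401
7^5 = 7 * 7^4 = 7 * 2401 = 16807
7^10 = (7^5)^2 = 16807^2 = 282475249
7^20 = (7^10)^2 = 282475249^2 = 79792266297612001
7^21 = 7 * 7^20 = 7 * 79792266297612001 = 558545864083284007
7^42 = (7^21)^2 = 558545864083284007^2 = 311973482284542371301330321821976049
7^43 = 7 * 7^42 = 7 * 311973482284542371301330321821976049 = 2183814375991796599109312252753832343

Result: 2183814375991796599109312252753832343
Multiplications needed: 8 (8 lines after 7^1)

7^43 = 2183814375991796599109312252753832343. Using exponentiation by squaring, this requires 8 multiplications. The key idea: if the exponent is even, square the half-power; if odd, multiply by the base once.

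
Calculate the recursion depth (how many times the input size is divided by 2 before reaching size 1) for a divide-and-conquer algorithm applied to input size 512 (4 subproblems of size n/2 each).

For divide and conquer with division factor 2:

Problem sizes at each level:
Level 0: 512
Level 1: 256
Level 2: 128
Level 3: 64
Level 4: 32
Level 5: 16
Level 6: 8
Level 7: 4
Level 8: 2
Level 9: 1

The root is level 0 and the size-1 base case is level 9 (the tree spans levels 0 through 9, i.e. 10 levels counting the root), so the depth is the number of divisions: log_2(512) = 9

The recursion tree depth is log_2(512) = 9. At each level, the problem size is divided by 2, so it takes 9 divisions to reduce to a base case of size 1. The algorithm makes 4 recursive calls at each level.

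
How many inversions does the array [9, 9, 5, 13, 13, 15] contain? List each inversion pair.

Finding inversions in [9, 9, 5, 13, 13, 15]:

(0, 2): arr[0]=9 > arr[2]=5
(1, 2): arr[1]=9 > arr[2]=5

Total inversions: 2

The array has 2 inversion(s): (0,2), (1,2). Each pair (i,j) satisfies i < j and arr[i] > arr[j].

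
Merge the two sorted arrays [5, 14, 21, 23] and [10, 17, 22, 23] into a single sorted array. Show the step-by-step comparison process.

Merging process:

Compare 5 vs 10: take 5 from left. Merged: [5]
Compare 14 vs 10: take 10 from right. Merged: [5, 10]
Compare 14 vs 17: take 14 from left. Merged: [5, 10, 14]
Compare 21 vs 17: take 17 from right. Merged: [5, 10, 14, 17]
Compare 21 vs 22: take 21 from left. Merged: [5, 10, 14, 17, 21]
Compare 23 vs 22: take 22 from right. Merged: [5, 10, 14, 17, 21, 22]
Compare 23 vs 23: take 23 from left. Merged: [5, 10, 14, 17, 21, 22, 23]
Append remaining from right: [23]. Merged: [5, 10, 14, 17, 21, 22, 23, 23]

Final merged array: [5, 10, 14, 17, 21, 22, 23, 23]
Total comparisons: 7

The merged array is [5, 10, 14, 17, 21, 22, 23, 23], requiring 7 comparisons. The merge step runs in O(n) time where n is the total number of elements.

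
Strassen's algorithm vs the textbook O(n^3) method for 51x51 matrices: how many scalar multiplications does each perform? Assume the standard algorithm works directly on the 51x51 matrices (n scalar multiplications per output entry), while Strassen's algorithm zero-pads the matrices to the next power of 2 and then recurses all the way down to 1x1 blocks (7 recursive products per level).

Matrix multiplication for 51x51 matrices:

Strassen's algorithm requires power-of-2 dimensions. Pad 51x51 to 64x64 (next power of 2).

Standard algorithm: 51^3 = 132651 multiplications
Strassen's algorithm: 7^(log2(64)) = 7^6 = 117649 multiplications
Savings: 132651 - 117649 = 15002 multiplications

Standard: 132651 multiplications (51^3). Strassen: 117649 multiplications (7^6, after padding to 64x64). Strassen reduces 8 recursive multiplications to 7 at each level.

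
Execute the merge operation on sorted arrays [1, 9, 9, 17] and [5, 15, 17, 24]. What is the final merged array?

Merging process:

Compare 1 vs 5: take 1 from left. Merged: [1]
Compare 9 vs 5: take 5 from right. Merged: [1, 5]
Compare 9 vs 15: take 9 from left. Merged: [1, 5, 9]
Compare 9 vs 15: take 9 from left. Merged: [1, 5, 9, 9]
Compare 17 vs 15: take 15 from right. Merged: [1, 5, 9, 9, 15]
Compare 17 vs 17: take 17 from left. Merged: [1, 5, 9, 9, 15, 17]
Append remaining from right: [17, 24]. Merged: [1, 5, 9, 9, 15, 17, 17, 24]

Final merged array: [1, 5, 9, 9, 15, 17, 17, 24]
Total comparisons: 6

The merged array is [1, 5, 9, 9, 15, 17, 17, 24], requiring 6 comparisons. The merge step runs in O(n) time where n is the total number of elements.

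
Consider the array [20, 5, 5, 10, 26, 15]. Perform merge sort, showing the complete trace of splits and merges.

Merge sort trace:

Split: [20, 5, 5, 10, 26, 15] -> [20, 5, 5] and [10, 26, 15]
  Split: [20, 5, 5] -> [20] and [5, 5]
    Split: [5, 5] -> [5] and [5]
    Merge: [5] + [5] -> [5, 5]
  Merge: [20] + [5, 5] -> [5, 5, 20]
  Split: [10, 26, 15] -> [10] and [26, 15]
    Split: [26, 15] -> [26] and [15]
    Merge: [26] + [15] -> [15, 26]
  Merge: [10] + [15, 26] -> [10, 15, 26]
Merge: [5, 5, 20] + [10, 15, 26] -> [5, 5, 10, 15, 20, 26]

Final sorted array: [5, 5, 10, 15, 20, 26]

The merge sort proceeds by recursively splitting the array and merging sorted halves.
After all merges, the sorted array is [5, 5, 10, 15, 20, 26].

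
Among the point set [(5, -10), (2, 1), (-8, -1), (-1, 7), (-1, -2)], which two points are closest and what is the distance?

Computing all pairwise distances among 5 points:

d((5, -10), (2, 1)) = 11.4018
d((5, -10), (-8, -1)) = 15.8114
d((5, -10), (-1, 7)) = 18.0278
d((5, -10), (-1, -2)) = 10.0
d((2, 1), (-8, -1)) = 10.198
d((2, 1), (-1, 7)) = 6.7082
d((2, 1), (-1, -2)) = 4.2426 <-- minimum
d((-8, -1), (-1, 7)) = 10.6301
d((-8, -1), (-1, -2)) = 7.0711
d((-1, 7), (-1, -2)) = 9.0

Closest pair: (2, 1) and (-1, -2) with distance 4.2426

The closest pair is (2, 1) and (-1, -2) with Euclidean distance 4.2426. For 5 points, brute-force pairwise comparison is shown above. For large n, the divide-and-conquer algorithm (sort by x, recurse on halves, check the dividing strip) achieves O(n log n).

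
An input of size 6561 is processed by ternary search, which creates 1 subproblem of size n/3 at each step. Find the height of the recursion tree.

For divide and conquer with division factor 3:

Problem sizes at each level:
Level 0: 6561
Level 1: 2187
Level 2: 729
Level 3: 243
Level 4: 81
Level 5: 27
Level 6: 9
Level 7: 3
Level 8: 1

The root is level 0 and the size-1 base case is level 8 (the tree spans levels 0 through 8, i.e. 9 levels counting the root), so the depth is the number of divisions: log_3(6561) = 8

The recursion tree depth is log_3(6561) = 8. At each level, the problem size is divided by 3, so it takes 8 divisions to reduce to a base case of size 1. The algorithm makes 1 recursive call at each level.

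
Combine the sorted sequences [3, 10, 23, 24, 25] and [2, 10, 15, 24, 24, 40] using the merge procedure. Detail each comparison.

Merging process:

Compare 3 vs 2: take 2 from right. Merged: [2]
Compare 3 vs 10: take 3 from left. Merged: [2, 3]
Compare 10 vs 10: take 10 from left. Merged: [2, 3, 10]
Compare 23 vs 10: take 10 from right. Merged: [2, 3, 10, 10]
Compare 23 vs 15: take 15 from right. Merged: [2, 3, 10, 10, 15]
Compare 23 vs 24: take 23 from left. Merged: [2, 3, 10, 10, 15, 23]
Compare 24 vs 24: take 24 from left. Merged: [2, 3, 10, 10, 15, 23, 24]
Compare 25 vs 24: take 24 from right. Merged: [2, 3, 10, 10, 15, 23, 24, 24]
Compare 25 vs 24: take 24 from right. Merged: [2, 3, 10, 10, 15, 23, 24, 24, 24]
Compare 25 vs 40: take 25 from left. Merged: [2, 3, 10, 10, 15, 23, 24, 24, 24, 25]
Append remaining from right: [40]. Merged: [2, 3, 10, 10, 15, 23, 24, 24, 24, 25, 40]

Final merged array: [2, 3, 10, 10, 15, 23, 24, 24, 24, 25, 40]
Total comparisons: 10

The merged array is [2, 3, 10, 10, 15, 23, 24, 24, 24, 25, 40], requiring 10 comparisons. The merge step runs in O(n) time where n is the total number of elements.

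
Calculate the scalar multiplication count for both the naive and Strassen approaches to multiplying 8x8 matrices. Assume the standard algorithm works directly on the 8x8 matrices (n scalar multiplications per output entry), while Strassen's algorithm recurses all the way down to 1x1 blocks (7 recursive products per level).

Matrix multiplication for 8x8 matrices:

Standard algorithm: 8^3 = 512 multiplications
Strassen's algorithm: 7^(log2(8)) = 7^3 = 343 multiplications
Savings: 512 - 343 = 169 multiplications

Standard: 512 multiplications (8^3). Strassen: 343 multiplications (7^3). Strassen reduces 8 recursive multiplications to 7 at each level.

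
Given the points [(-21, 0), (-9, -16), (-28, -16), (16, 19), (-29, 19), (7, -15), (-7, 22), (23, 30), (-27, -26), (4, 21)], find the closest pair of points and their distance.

Computing all pairwise distances among 10 points:

d((-21, 0), (-9, -16)) = 20.0
d((-21, 0), (-28, -16)) = 17.4642
d((-21, 0), (16, 19)) = 41.5933
d((-21, 0), (-29, 19)) = 20.6155
d((-21, 0), (7, -15)) = 31.7648
d((-21, 0), (-7, 22)) = 26.0768
d((-21, 0), (23, 30)) = 53.2541
d((-21, 0), (-27, -26)) = 26.6833
d((-21, 0), (4, 21)) = 32.6497
d((-9, -16), (-28, -16)) = 19.0
d((-9, -16), (16, 19)) = 43.0116
d((-9, -16), (-29, 19)) = 40.3113
d((-9, -16), (7, -15)) = 16.0312
d((-9, -16), (-7, 22)) = 38.0526
d((-9, -16), (23, 30)) = 56.0357
d((-9, -16), (-27, -26)) = 20.5913
d((-9, -16), (4, 21)) = 39.2173
d((-28, -16), (16, 19)) = 56.2228
d((-28, -16), (-29, 19)) = 35.0143
d((-28, -16), (7, -15)) = 35.0143
d((-28, -16), (-7, 22)) = 43.4166
d((-28, -16), (23, 30)) = 68.6804
d((-28, -16), (-27, -26)) = 10.0499 <-- minimum
d((-28, -16), (4, 21)) = 48.9183
d((16, 19), (-29, 19)) = 45.0
d((16, 19), (7, -15)) = 35.171
d((16, 19), (-7, 22)) = 23.1948
d((16, 19), (23, 30)) = 13.0384
d((16, 19), (-27, -26)) = 62.2415
d((16, 19), (4, 21)) = 12.1655
d((-29, 19), (7, -15)) = 49.5177
d((-29, 19), (-7, 22)) = 22.2036
d((-29, 19), (23, 30)) = 53.1507
d((-29, 19), (-27, -26)) = 45.0444
d((-29, 19), (4, 21)) = 33.0606
d((7, -15), (-7, 22)) = 39.5601
d((7, -15), (23, 30)) = 47.7598
d((7, -15), (-27, -26)) = 35.7351
d((7, -15), (4, 21)) = 36.1248
d((-7, 22), (23, 30)) = 31.0483
d((-7, 22), (-27, -26)) = 52.0
d((-7, 22), (4, 21)) = 11.0454
d((23, 30), (-27, -26)) = 75.0733
d((23, 30), (4, 21)) = 21.0238
d((-27, -26), (4, 21)) = 56.3028

Closest pair: (-28, -16) and (-27, -26) with distance 10.0499

The closest pair is (-28, -16) and (-27, -26) with Euclidean distance 10.0499. For 10 points, brute-force pairwise comparison is shown above. For large n, the divide-and-conquer algorithm (sort by x, recurse on halves, check the dividing strip) achieves O(n log n).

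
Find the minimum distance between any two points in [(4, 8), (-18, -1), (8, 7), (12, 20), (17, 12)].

Computing all pairwise distances among 5 points:

d((4, 8), (-18, -1)) = 23.7697
d((4, 8), (8, 7)) = 4.1231 <-- minimum
d((4, 8), (12, 20)) = 14.4222
d((4, 8), (17, 12)) = 13.6015
d((-18, -1), (8, 7)) = 27.2029
d((-18, -1), (12, 20)) = 36.6197
d((-18, -1), (17, 12)) = 37.3363
d((8, 7), (12, 20)) = 13.6015
d((8, 7), (17, 12)) = 10.2956
d((12, 20), (17, 12)) = 9.434

Closest pair: (4, 8) and (8, 7) with distance 4.1231

The closest pair is (4, 8) and (8, 7) with Euclidean distance 4.1231. For 5 points, brute-force pairwise comparison is shown above. For large n, the divide-and-conquer algorithm (sort by x, recurse on halves, check the dividing strip) achieves O(n log n).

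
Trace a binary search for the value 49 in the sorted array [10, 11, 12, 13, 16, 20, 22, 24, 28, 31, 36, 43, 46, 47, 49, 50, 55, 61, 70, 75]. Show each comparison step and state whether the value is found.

Binary search for 49 in [10, 11, 12, 13, 16, 20, 22, 24, 28, 31, 36, 43, 46, 47, 49, 50, 55, 61, 70, 75]:

lo=0, hi=19, mid=9, arr[mid]=31 -> 31 < 49, search right half
lo=10, hi=19, mid=14, arr[mid]=49 -> Found target at index 14!

Binary search finds 49 at index 14 after 2 comparisons. The search repeatedly halves the search space by comparing with the middle element.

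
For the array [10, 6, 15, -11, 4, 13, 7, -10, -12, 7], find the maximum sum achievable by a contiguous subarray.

Using Kadane's algorithm on [10, 6, 15, -11, 4, 13, 7, -10, -12, 7]:

Scanning through the array:
Position 1 (value 6): max_ending_here = 16, max_so_far = 16
Position 2 (value 15): max_ending_here = 31, max_so_far = 31
Position 3 (value -11): max_ending_here = 20, max_so_far = 31
Position 4 (value 4): max_ending_here = 24, max_so_far = 31
Position 5 (value 13): max_ending_here = 37, max_so_far = 37
Position 6 (value 7): max_ending_here = 44, max_so_far = 44
Position 7 (value -10): max_ending_here = 34, max_so_far = 44
Position 8 (value -12): max_ending_here = 22, max_so_far = 44
Position 9 (value 7): max_ending_here = 29, max_so_far = 44

Maximum subarray: [10, 6, 15, -11, 4, 13, 7]
Maximum sum: 44

The maximum subarray is [10, 6, 15, -11, 4, 13, 7] with sum 44. This subarray runs from index 0 to index 6.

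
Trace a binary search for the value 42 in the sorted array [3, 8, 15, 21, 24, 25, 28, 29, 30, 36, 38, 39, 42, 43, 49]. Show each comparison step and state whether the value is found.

Binary search for 42 in [3, 8, 15, 21, 24, 25, 28, 29, 30, 36, 38, 39, 42, 43, 49]:

lo=0, hi=14, mid=7, arr[mid]=29 -> 29 < 42, search right half
lo=8, hi=14, mid=11, arr[mid]=39 -> 39 < 42, search right half
lo=12, hi=14, mid=13, arr[mid]=43 -> 43 > 42, search left half
lo=12, hi=12, mid=12, arr[mid]=42 -> Found target at index 12!

Binary search finds 42 at index 12 after 4 comparisons. The search repeatedly halves the search space by comparing with the middle element.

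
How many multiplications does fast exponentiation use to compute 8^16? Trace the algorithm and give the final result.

Computing 8^16 by squaring (build up from 8^1; each line after the first costs one multiplication):

8^1 = 8
8^2 = (8^1)^2 = 8^2 = 64
8^4 = (8^2)^2 = 64^2 = 4096
8^8 = (8^4)^2 = 4096^2 = 16777216
8^16 = (8^8)^2 = 16777216^2 = 281474976710656

Result: 281474976710656
Multiplications needed: 4 (4 lines after 8^1)

8^16 = 281474976710656. Using exponentiation by squaring, this requires 4 multiplications. The key idea: if the exponent is even, square the half-power; if odd, multiply by the base once.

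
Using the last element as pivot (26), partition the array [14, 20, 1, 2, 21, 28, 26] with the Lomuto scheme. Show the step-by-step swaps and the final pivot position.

Lomuto partition with pivot = 26:

Initial array: [14, 20, 1, 2, 21, 28, 26]

arr[0]=14 <= 26: swap with position 0, array becomes [14, 20, 1, 2, 21, 28, 26]
arr[1]=20 <= 26: swap with position 1, array becomes [14, 20, 1, 2, 21, 28, 26]
arr[2]=1 <= 26: swap with position 2, array becomes [14, 20, 1, 2, 21, 28, 26]
arr[3]=2 <= 26: swap with position 3, array becomes [14, 20, 1, 2, 21, 28, 26]
arr[4]=21 <= 26: swap with position 4, array becomes [14, 20, 1, 2, 21, 28, 26]
arr[5]=28 > 26: no swap

Place pivot at position 5: [14, 20, 1, 2, 21, 26, 28]
Pivot position: 5

After partitioning with pivot 26, the array becomes [14, 20, 1, 2, 21, 26, 28]. The pivot is placed at index 5. All elements to the left of the pivot are <= 26, and all elements to the right are > 26.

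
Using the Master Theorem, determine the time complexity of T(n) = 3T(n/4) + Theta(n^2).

Master Theorem for T(n) = 3T(n/4) + O(n^2):

a = 3, b = 4, c = 2
log_b(a) = log_4(3) = 0.7925

Case 3: c = 2 > log_4(3) = 0.7925
T(n) = O(n^2) = O(n^2)

For T(n) = 3T(n/4) + O(n^2): log_4(3) = 0.7925. This is Case 3 of the Master Theorem (c > log_b(a), work dominated by root), giving O(n^2).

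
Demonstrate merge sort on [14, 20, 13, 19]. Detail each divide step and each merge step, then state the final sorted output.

Merge sort trace:

Split: [14, 20, 13, 19] -> [14, 20] and [13, 19]
  Split: [14, 20] -> [14] and [20]
  Merge: [14] + [20] -> [14, 20]
  Split: [13, 19] -> [13] and [19]
  Merge: [13] + [19] -> [13, 19]
Merge: [14, 20] + [13, 19] -> [13, 14, 19, 20]

Final sorted array: [13, 14, 19, 20]

The merge sort proceeds by recursively splitting the array and merging sorted halves.
After all merges, the sorted array is [13, 14, 19, 20].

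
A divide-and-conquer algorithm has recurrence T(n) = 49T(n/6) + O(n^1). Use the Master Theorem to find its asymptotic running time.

Master Theorem for T(n) = 49T(n/6) + O(n^1):

a = 49, b = 6, c = 1
log_b(a) = log_6(49) = 2.1721

Case 1: c = 1 < log_6(49) = 2.1721
T(n) = O(n^(log_6 49))

For T(n) = 49T(n/6) + O(n^1): log_6(49) = 2.1721. This is Case 1 of the Master Theorem (c < log_b(a), work dominated by leaves), giving O(n^(log_6 49)).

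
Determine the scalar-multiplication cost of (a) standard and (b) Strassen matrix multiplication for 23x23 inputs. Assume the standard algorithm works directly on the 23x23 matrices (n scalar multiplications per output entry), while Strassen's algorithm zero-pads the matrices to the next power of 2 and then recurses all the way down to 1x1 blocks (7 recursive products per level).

Matrix multiplication for 23x23 matrices:

Strassen's algorithm requires power-of-2 dimensions. Pad 23x23 to 32x32 (next power of 2).

Standard algorithm: 23^3 = 12167 multiplications
Strassen's algorithm: 7^(log2(32)) = 7^5 = 16807 multiplications
Difference: 12167 - 16807 = -4640 (Strassen uses MORE here due to padding overhead — for small or just-over-power-of-2 n, padding can outweigh the per-level savings)

Standard: 12167 multiplications (23^3). Strassen: 16807 multiplications (7^5, after padding to 32x32). Strassen reduces 8 recursive multiplications to 7 at each level.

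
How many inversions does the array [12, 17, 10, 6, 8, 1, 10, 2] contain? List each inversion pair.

Finding inversions in [12, 17, 10, 6, 8, 1, 10, 2]:

(0, 2): arr[0]=12 > arr[2]=10
(0, 3): arr[0]=12 > arr[3]=6
(0, 4): arr[0]=12 > arr[4]=8
(0, 5): arr[0]=12 > arr[5]=1
(0, 6): arr[0]=12 > arr[6]=10
(0, 7): arr[0]=12 > arr[7]=2
(1, 2): arr[1]=17 > arr[2]=10
(1, 3): arr[1]=17 > arr[3]=6
(1, 4): arr[1]=17 > arr[4]=8
(1, 5): arr[1]=17 > arr[5]=1
(1, 6): arr[1]=17 > arr[6]=10
(1, 7): arr[1]=17 > arr[7]=2
(2, 3): arr[2]=10 > arr[3]=6
(2, 4): arr[2]=10 > arr[4]=8
(2, 5): arr[2]=10 > arr[5]=1
(2, 7): arr[2]=10 > arr[7]=2
(3, 5): arr[3]=6 > arr[5]=1
(3, 7): arr[3]=6 > arr[7]=2
(4, 5): arr[4]=8 > arr[5]=1
(4, 7): arr[4]=8 > arr[7]=2
(6, 7): arr[6]=10 > arr[7]=2

Total inversions: 21

The array has 21 inversion(s): (0,2), (0,3), (0,4), (0,5), (0,6), (0,7), (1,2), (1,3), (1,4), (1,5), (1,6), (1,7), (2,3), (2,4), (2,5), (2,7), (3,5), (3,7), (4,5), (4,7), (6,7). Each pair (i,j) satisfies i < j and arr[i] > arr[j].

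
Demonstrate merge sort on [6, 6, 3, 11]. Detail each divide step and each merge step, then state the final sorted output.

Merge sort trace:

Split: [6, 6, 3, 11] -> [6, 6] and [3, 11]
  Split: [6, 6] -> [6] and [6]
  Merge: [6] + [6] -> [6, 6]
  Split: [3, 11] -> [3] and [11]
  Merge: [3] + [11] -> [3, 11]
Merge: [6, 6] + [3, 11] -> [3, 6, 6, 11]

Final sorted array: [3, 6, 6, 11]

The merge sort proceeds by recursively splitting the array and merging sorted halves.
After all merges, the sorted array is [3, 6, 6, 11].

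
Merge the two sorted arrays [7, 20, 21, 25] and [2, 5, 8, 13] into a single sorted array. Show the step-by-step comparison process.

Merging process:

Compare 7 vs 2: take 2 from right. Merged: [2]
Compare 7 vs 5: take 5 from right. Merged: [2, 5]
Compare 7 vs 8: take 7 from left. Merged: [2, 5, 7]
Compare 20 vs 8: take 8 from right. Merged: [2, 5, 7, 8]
Compare 20 vs 13: take 13 from right. Merged: [2, 5, 7, 8, 13]
Append remaining from left: [20, 21, 25]. Merged: [2, 5, 7, 8, 13, 20, 21, 25]

Final merged array: [2, 5, 7, 8, 13, 20, 21, 25]
Total comparisons: 5

The merged array is [2, 5, 7, 8, 13, 20, 21, 25], requiring 5 comparisons. The merge step runs in O(n) time where n is the total number of elements.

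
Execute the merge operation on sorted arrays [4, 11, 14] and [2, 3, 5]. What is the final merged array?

Merging process:

Compare 4 vs 2: take 2 from right. Merged: [2]
Compare 4 vs 3: take 3 from right. Merged: [2, 3]
Compare 4 vs 5: take 4 from left. Merged: [2, 3, 4]
Compare 11 vs 5: take 5 from right. Merged: [2, 3, 4, 5]
Append remaining from left: [11, 14]. Merged: [2, 3, 4, 5, 11, 14]

Final merged array: [2, 3, 4, 5, 11, 14]
Total comparisons: 4

The merged array is [2, 3, 4, 5, 11, 14], requiring 4 comparisons. The merge step runs in O(n) time where n is the total number of elements.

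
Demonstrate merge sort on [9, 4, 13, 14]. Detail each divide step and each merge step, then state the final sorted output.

Merge sort trace:

Split: [9, 4, 13, 14] -> [9, 4] and [13, 14]
  Split: [9, 4] -> [9] and [4]
  Merge: [9] + [4] -> [4, 9]
  Split: [13, 14] -> [13] and [14]
  Merge: [13] + [14] -> [13, 14]
Merge: [4, 9] + [13, 14] -> [4, 9, 13, 14]

Final sorted array: [4, 9, 13, 14]

The merge sort proceeds by recursively splitting the array and merging sorted halves.
After all merges, the sorted array is [4, 9, 13, 14].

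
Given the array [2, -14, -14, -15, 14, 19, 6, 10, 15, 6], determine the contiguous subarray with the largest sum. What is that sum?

Using Kadane's algorithm on [2, -14, -14, -15, 14, 19, 6, 10, 15, 6]:

Scanning through the array:
Position 1 (value -14): max_ending_here = -12, max_so_far = 2
Position 2 (value -14): max_ending_here = -14, max_so_far = 2
Position 3 (value -15): max_ending_here = -15, max_so_far = 2
Position 4 (value 14): max_ending_here = 14, max_so_far = 14
Position 5 (value 19): max_ending_here = 33, max_so_far = 33
Position 6 (value 6): max_ending_here = 39, max_so_far = 39
Position 7 (value 10): max_ending_here = 49, max_so_far = 49
Position 8 (value 15): max_ending_here = 64, max_so_far = 64
Position 9 (value 6): max_ending_here = 70, max_so_far = 70

Maximum subarray: [14, 19, 6, 10, 15, 6]
Maximum sum: 70

The maximum subarray is [14, 19, 6, 10, 15, 6] with sum 70. This subarray runs from index 4 to index 9.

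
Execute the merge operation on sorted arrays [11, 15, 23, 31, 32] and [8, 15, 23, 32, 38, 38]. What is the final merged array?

Merging process:

Compare 11 vs 8: take 8 from right. Merged: [8]
Compare 11 vs 15: take 11 from left. Merged: [8, 11]
Compare 15 vs 15: take 15 from left. Merged: [8, 11, 15]
Compare 23 vs 15: take 15 from right. Merged: [8, 11, 15, 15]
Compare 23 vs 23: take 23 from left. Merged: [8, 11, 15, 15, 23]
Compare 31 vs 23: take 23 from right. Merged: [8, 11, 15, 15, 23, 23]
Compare 31 vs 32: take 31 from left. Merged: [8, 11, 15, 15, 23, 23, 31]
Compare 32 vs 32: take 32 from left. Merged: [8, 11, 15, 15, 23, 23, 31, 32]
Append remaining from right: [32, 38, 38]. Merged: [8, 11, 15, 15, 23, 23, 31, 32, 32, 38, 38]

Final merged array: [8, 11, 15, 15, 23, 23, 31, 32, 32, 38, 38]
Total comparisons: 8

The merged array is [8, 11, 15, 15, 23, 23, 31, 32, 32, 38, 38], requiring 8 comparisons. The merge step runs in O(n) time where n is the total number of elements.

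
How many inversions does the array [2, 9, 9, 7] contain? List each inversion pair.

Finding inversions in [2, 9, 9, 7]:

(1, 3): arr[1]=9 > arr[3]=7
(2, 3): arr[2]=9 > arr[3]=7

Total inversions: 2

The array has 2 inversion(s): (1,3), (2,3). Each pair (i,j) satisfies i < j and arr[i] > arr[j].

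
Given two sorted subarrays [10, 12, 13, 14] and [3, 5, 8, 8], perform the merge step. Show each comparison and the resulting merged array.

Merging process:

Compare 10 vs 3: take 3 from right. Merged: [3]
Compare 10 vs 5: take 5 from right. Merged: [3, 5]
Compare 10 vs 8: take 8 from right. Merged: [3, 5, 8]
Compare 10 vs 8: take 8 from right. Merged: [3, 5, 8, 8]
Append remaining from left: [10, 12, 13, 14]. Merged: [3, 5, 8, 8, 10, 12, 13, 14]

Final merged array: [3, 5, 8, 8, 10, 12, 13, 14]
Total comparisons: 4

The merged array is [3, 5, 8, 8, 10, 12, 13, 14], requiring 4 comparisons. The merge step runs in O(n) time where n is the total number of elements.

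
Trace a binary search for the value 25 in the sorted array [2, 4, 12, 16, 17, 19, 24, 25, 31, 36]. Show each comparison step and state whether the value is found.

Binary search for 25 in [2, 4, 12, 16, 17, 19, 24, 25, 31, 36]:

lo=0, hi=9, mid=4, arr[mid]=17 -> 17 < 25, search right half
lo=5, hi=9, mid=7, arr[mid]=25 -> Found target at index 7!

Binary search finds 25 at index 7 after 2 comparisons. The search repeatedly halves the search space by comparing with the middle element.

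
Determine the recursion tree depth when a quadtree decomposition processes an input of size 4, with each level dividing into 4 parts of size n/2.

For divide and conquer with division factor 2:

Problem sizes at each level:
Level 0: 4
Level 1: 2
Level 2: 1

The root is level 0 and the size-1 base case is level 2 (the tree spans levels 0 through 2, i.e. 3 levels counting the root), so the depth is the number of divisions: log_2(4) = 2

The recursion tree depth is log_2(4) = 2. At each level, the problem size is divided by 2, so it takes 2 divisions to reduce to a base case of size 1. The algorithm makes 4 recursive calls at each level.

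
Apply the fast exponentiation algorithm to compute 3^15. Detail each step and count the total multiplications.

Computing 3^15 by squaring (build up from 3^1; each line after the first costs one multiplication):

3^1 = 3
3^2 = (3^1)^2 = 3^2 = 9
3^3 = 3 * 3^2 = 3 * 9 = 27
3^6 = (3^3)^2 = 27^2 = 729
3^7 = 3 * 3^6 = 3 * 729 = 2187
3^14 = (3^7)^2 = 2187^2 = 4782969
3^15 = 3 * 3^14 = 3 * 4782969 = 14348907

Result: 14348907
Multiplications needed: 6 (6 lines after 3^1)

3^15 = 14348907. Using exponentiation by squaring, this requires 6 multiplications. The key idea: if the exponent is even, square the half-power; if odd, multiply by the base once.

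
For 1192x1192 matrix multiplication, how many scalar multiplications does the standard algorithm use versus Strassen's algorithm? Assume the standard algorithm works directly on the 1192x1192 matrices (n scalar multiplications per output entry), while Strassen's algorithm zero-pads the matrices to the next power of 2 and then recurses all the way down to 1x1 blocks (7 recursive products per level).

Matrix multiplication for 1192x1192 matrices:

Strassen's algorithm requires power-of-2 dimensions. Pad 1192x1192 to 2048x2048 (next power of 2).

Standard algorithm: 1192^3 = 1693669888 multiplications
Strassen's algorithm: 7^(log2(2048)) = 7^11 = 1977326743 multiplications
Difference: 1693669888 - 1977326743 = -283656855 (Strassen uses MORE here due to padding overhead — for small or just-over-power-of-2 n, padding can outweigh the per-level savings)

Standard: 1693669888 multiplications (1192^3). Strassen: 1977326743 multiplications (7^11, after padding to 2048x2048). Strassen reduces 8 recursive multiplications to 7 at each level.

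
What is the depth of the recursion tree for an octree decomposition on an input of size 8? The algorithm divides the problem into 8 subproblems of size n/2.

For divide and conquer with division factor 2:

Problem sizes at each level:
Level 0: 8
Level 1: 4
Level 2: 2
Level 3: 1

The root is level 0 and the size-1 base case is level 3 (the tree spans levels 0 through 3, i.e. 4 levels counting the root), so the depth is the number of divisions: log_2(8) = 3

The recursion tree depth is log_2(8) = 3. At each level, the problem size is divided by 2, so it takes 3 divisions to reduce to a base case of size 1. The algorithm makes 8 recursive calls at each level.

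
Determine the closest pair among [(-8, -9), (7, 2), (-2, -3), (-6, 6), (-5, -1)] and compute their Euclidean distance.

Computing all pairwise distances among 5 points:

d((-8, -9), (7, 2)) = 18.6011
d((-8, -9), (-2, -3)) = 8.4853
d((-8, -9), (-6, 6)) = 15.1327
d((-8, -9), (-5, -1)) = 8.544
d((7, 2), (-2, -3)) = 10.2956
d((7, 2), (-6, 6)) = 13.6015
d((7, 2), (-5, -1)) = 12.3693
d((-2, -3), (-6, 6)) = 9.8489
d((-2, -3), (-5, -1)) = 3.6056 <-- minimum
d((-6, 6), (-5, -1)) = 7.0711

Closest pair: (-2, -3) and (-5, -1) with distance 3.6056

The closest pair is (-2, -3) and (-5, -1) with Euclidean distance 3.6056. For 5 points, brute-force pairwise comparison is shown above. For large n, the divide-and-conquer algorithm (sort by x, recurse on halves, check the dividing strip) achieves O(n log n).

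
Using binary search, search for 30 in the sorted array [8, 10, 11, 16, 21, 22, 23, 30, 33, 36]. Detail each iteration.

Binary search for 30 in [8, 10, 11, 16, 21, 22, 23, 30, 33, 36]:

lo=0, hi=9, mid=4, arr[mid]=21 -> 21 < 30, search right half
lo=5, hi=9, mid=7, arr[mid]=30 -> Found target at index 7!

Binary search finds 30 at index 7 after 2 comparisons. The search repeatedly halves the search space by comparing with the middle element.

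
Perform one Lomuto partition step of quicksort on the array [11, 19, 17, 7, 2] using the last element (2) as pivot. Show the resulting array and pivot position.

Lomuto partition with pivot = 2:

Initial array: [11, 19, 17, 7, 2]

arr[0]=11 > 2: no swap
arr[1]=19 > 2: no swap
arr[2]=17 > 2: no swap
arr[3]=7 > 2: no swap

Place pivot at position 0: [2, 19, 17, 7, 11]
Pivot position: 0

After partitioning with pivot 2, the array becomes [2, 19, 17, 7, 11]. The pivot is placed at index 0. All elements to the left of the pivot are <= 2, and all elements to the right are > 2.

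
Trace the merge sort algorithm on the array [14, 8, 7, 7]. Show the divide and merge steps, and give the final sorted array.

Merge sort trace:

Split: [14, 8, 7, 7] -> [14, 8] and [7, 7]
  Split: [14, 8] -> [14] and [8]
  Merge: [14] + [8] -> [8, 14]
  Split: [7, 7] -> [7] and [7]
  Merge: [7] + [7] -> [7, 7]
Merge: [8, 14] + [7, 7] -> [7, 7, 8, 14]

Final sorted array: [7, 7, 8, 14]

The merge sort proceeds by recursively splitting the array and merging sorted halves.
After all merges, the sorted array is [7, 7, 8, 14].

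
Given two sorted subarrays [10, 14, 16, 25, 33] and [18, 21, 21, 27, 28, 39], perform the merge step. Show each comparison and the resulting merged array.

Merging process:

Compare 10 vs 18: take 10 from left. Merged: [10]
Compare 14 vs 18: take 14 from left. Merged: [10, 14]
Compare 16 vs 18: take 16 from left. Merged: [10, 14, 16]
Compare 25 vs 18: take 18 from right. Merged: [10, 14, 16, 18]
Compare 25 vs 21: take 21 from right. Merged: [10, 14, 16, 18, 21]
Compare 25 vs 21: take 21 from right. Merged: [10, 14, 16, 18, 21, 21]
Compare 25 vs 27: take 25 from left. Merged: [10, 14, 16, 18, 21, 21, 25]
Compare 33 vs 27: take 27 from right. Merged: [10, 14, 16, 18, 21, 21, 25, 27]
Compare 33 vs 28: take 28 from right. Merged: [10, 14, 16, 18, 21, 21, 25, 27, 28]
Compare 33 vs 39: take 33 from left. Merged: [10, 14, 16, 18, 21, 21, 25, 27, 28, 33]
Append remaining from right: [39]. Merged: [10, 14, 16, 18, 21, 21, 25, 27, 28, 33, 39]

Final merged array: [10, 14, 16, 18, 21, 21, 25, 27, 28, 33, 39]
Total comparisons: 10

The merged array is [10, 14, 16, 18, 21, 21, 25, 27, 28, 33, 39], requiring 10 comparisons. The merge step runs in O(n) time where n is the total number of elements.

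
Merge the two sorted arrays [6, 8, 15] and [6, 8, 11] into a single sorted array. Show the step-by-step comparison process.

Merging process:

Compare 6 vs 6: take 6 from left. Merged: [6]
Compare 8 vs 6: take 6 from right. Merged: [6, 6]
Compare 8 vs 8: take 8 from left. Merged: [6, 6, 8]
Compare 15 vs 8: take 8 from right. Merged: [6, 6, 8, 8]
Compare 15 vs 11: take 11 from right. Merged: [6, 6, 8, 8, 11]
Append remaining from left: [15]. Merged: [6, 6, 8, 8, 11, 15]

Final merged array: [6, 6, 8, 8, 11, 15]
Total comparisons: 5

The merged array is [6, 6, 8, 8, 11, 15], requiring 5 comparisons. The merge step runs in O(n) time where n is the total number of elements.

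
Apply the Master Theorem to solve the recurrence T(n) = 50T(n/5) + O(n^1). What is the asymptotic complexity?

Master Theorem for T(n) = 50T(n/5) + O(n^1):

a = 50, b = 5, c = 1
log_b(a) = log_5(50) = 2.4307

Case 1: c = 1 < log_5(50) = 2.4307
T(n) = O(n^(log_5 50))

For T(n) = 50T(n/5) + O(n^1): log_5(50) = 2.4307. This is Case 1 of the Master Theorem (c < log_b(a), work dominated by leaves), giving O(n^(log_5 50)).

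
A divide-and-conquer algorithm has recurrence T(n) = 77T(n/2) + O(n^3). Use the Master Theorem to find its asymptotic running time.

Master Theorem for T(n) = 77T(n/2) + O(n^3):

a = 77, b = 2, c = 3
log_b(a) = log_2(77) = 6.2668

Case 1: c = 3 < log_2(77) = 6.2668
T(n) = O(n^(log_2 77))

For T(n) = 77T(n/2) + O(n^3): log_2(77) = 6.2668. This is Case 1 of the Master Theorem (c < log_b(a), work dominated by leaves), giving O(n^(log_2 77)).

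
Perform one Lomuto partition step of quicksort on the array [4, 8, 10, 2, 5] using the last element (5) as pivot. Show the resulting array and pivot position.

Lomuto partition with pivot = 5:

Initial array: [4, 8, 10, 2, 5]

arr[0]=4 <= 5: swap with position 0, array becomes [4, 8, 10, 2, 5]
arr[1]=8 > 5: no swap
arr[2]=10 > 5: no swap
arr[3]=2 <= 5: swap with position 1, array becomes [4, 2, 10, 8, 5]

Place pivot at position 2: [4, 2, 5, 8, 10]
Pivot position: 2

After partitioning with pivot 5, the array becomes [4, 2, 5, 8, 10]. The pivot is placed at index 2. All elements to the left of the pivot are <= 5, and all elements to the right are > 5.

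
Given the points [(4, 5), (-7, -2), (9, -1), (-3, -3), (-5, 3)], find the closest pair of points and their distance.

Computing all pairwise distances among 5 points:

d((4, 5), (-7, -2)) = 13.0384
d((4, 5), (9, -1)) = 7.8102
d((4, 5), (-3, -3)) = 10.6301
d((4, 5), (-5, 3)) = 9.2195
d((-7, -2), (9, -1)) = 16.0312
d((-7, -2), (-3, -3)) = 4.1231 <-- minimum
d((-7, -2), (-5, 3)) = 5.3852
d((9, -1), (-3, -3)) = 12.1655
d((9, -1), (-5, 3)) = 14.5602
d((-3, -3), (-5, 3)) = 6.3246

Closest pair: (-7, -2) and (-3, -3) with distance 4.1231

The closest pair is (-7, -2) and (-3, -3) with Euclidean distance 4.1231. For 5 points, brute-force pairwise comparison is shown above. For large n, the divide-and-conquer algorithm (sort by x, recurse on halves, check the dividing strip) achieves O(n log n).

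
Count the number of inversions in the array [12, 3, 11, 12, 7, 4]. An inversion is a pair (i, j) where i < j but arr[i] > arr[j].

Finding inversions in [12, 3, 11, 12, 7, 4]:

(0, 1): arr[0]=12 > arr[1]=3
(0, 2): arr[0]=12 > arr[2]=11
(0, 4): arr[0]=12 > arr[4]=7
(0, 5): arr[0]=12 > arr[5]=4
(2, 4): arr[2]=11 > arr[4]=7
(2, 5): arr[2]=11 > arr[5]=4
(3, 4): arr[3]=12 > arr[4]=7
(3, 5): arr[3]=12 > arr[5]=4
(4, 5): arr[4]=7 > arr[5]=4

Total inversions: 9

The array has 9 inversion(s): (0,1), (0,2), (0,4), (0,5), (2,4), (2,5), (3,4), (3,5), (4,5). Each pair (i,j) satisfies i < j and arr[i] > arr[j].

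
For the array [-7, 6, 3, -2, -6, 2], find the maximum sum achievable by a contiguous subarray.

Using Kadane's algorithm on [-7, 6, 3, -2, -6, 2]:

Scanning through the array:
Position 1 (value 6): max_ending_here = 6, max_so_far = 6
Position 2 (value 3): max_ending_here = 9, max_so_far = 9
Position 3 (value -2): max_ending_here = 7, max_so_far = 9
Position 4 (value -6): max_ending_here = 1, max_so_far = 9
Position 5 (value 2): max_ending_here = 3, max_so_far = 9

Maximum subarray: [6, 3]
Maximum sum: 9

The maximum subarray is [6, 3] with sum 9. This subarray runs from index 1 to index 2.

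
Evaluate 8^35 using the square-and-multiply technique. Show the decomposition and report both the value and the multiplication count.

Computing 8^35 by squaring (build up from 8^1; each line after the first costs one multiplication):

8^1 = 8
8^2 = (8^1)^2 = 8^2 = 64
8^4 = (8^2)^2 = 64^2 = 4096
8^8 = (8^4)^2 = 4096^2 = 16777216
8^16 = (8^8)^2 = 16777216^2 = 281474976710656
8^17 = 8 * 8^16 = 8 * 281474976710656 = 2251799813685248
8^34 = (8^17)^2 = 2251799813685248^2 = 5070602400912917605986812821504
8^35 = 8 * 8^34 = 8 * 5070602400912917605986812821504 = 40564819207303340847894502572032

Result: 40564819207303340847894502572032
Multiplications needed: 7 (7 lines after 8^1)

8^35 = 40564819207303340847894502572032. Using exponentiation by squaring, this requires 7 multiplications. The key idea: if the exponent is even, square the half-power; if odd, multiply by the base once.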